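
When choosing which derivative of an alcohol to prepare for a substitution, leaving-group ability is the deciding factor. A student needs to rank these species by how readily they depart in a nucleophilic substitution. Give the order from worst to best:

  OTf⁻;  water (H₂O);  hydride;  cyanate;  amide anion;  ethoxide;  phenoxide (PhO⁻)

amide anion < hydride < ethoxide < phenoxide (PhO⁻) < cyanate < water (H₂O) < OTf⁻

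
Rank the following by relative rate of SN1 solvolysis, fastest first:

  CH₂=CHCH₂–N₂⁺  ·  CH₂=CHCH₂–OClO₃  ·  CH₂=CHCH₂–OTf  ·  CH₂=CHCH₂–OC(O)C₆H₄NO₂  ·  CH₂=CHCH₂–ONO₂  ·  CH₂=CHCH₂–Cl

Identical carbon frameworks mean the comparison reduces to leaving-group quality.
A good leaving group is a weak base: the lower the pKₐ of its conjugate acid, the more readily it departs.
CH₂=CHCH₂–N₂⁺ loses N₂: no meaningful conjugate acid; N₂ departs as an exceptionally stable neutral molecule
CH₂=CHCH₂–OTf loses OTf⁻: pKₐ(CF₃SO₃H (triflic acid)) ≈ -14
CH₂=CHCH₂–OClO₃ loses ClO₄⁻: pKₐ(HClO₄) ≈ -10
CH₂=CHCH₂–Cl loses Cl⁻: pKₐ(HCl) ≈ -7
CH₂=CHCH₂–ONO₂ loses NO₃⁻: pKₐ(HNO₃) ≈ -1.3
CH₂=CHCH₂–OC(O)C₆H₄NO₂ loses p-O₂N–C₆H₄–COO⁻: pKₐ(p-nitrobenzoic acid) ≈ 3.4

CH₂=CHCH₂–N₂⁺ > CH₂=CHCH₂–OTf > CH₂=CHCH₂–OClO₃ > CH₂=CHCH₂–Cl > CH₂=CHCH₂–ONO₂ > CH₂=CHCH₂–OC(O)C₆H₄NO₂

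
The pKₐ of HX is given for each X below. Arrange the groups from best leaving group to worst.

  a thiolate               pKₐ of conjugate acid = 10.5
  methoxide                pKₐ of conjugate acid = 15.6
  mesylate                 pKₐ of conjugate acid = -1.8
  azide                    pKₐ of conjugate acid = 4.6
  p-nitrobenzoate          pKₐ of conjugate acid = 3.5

mesylate > p-nitrobenzoate > azide > a thiolate > methoxide

Lower conjugate-acid pKₐ ⇒ weaker base ⇒ better leaving group.
Sorting by the given values: mesylate (-1.8), p-nitrobenzoate (3.5), azide (4.6), a thiolate (10.5), methoxide (15.6).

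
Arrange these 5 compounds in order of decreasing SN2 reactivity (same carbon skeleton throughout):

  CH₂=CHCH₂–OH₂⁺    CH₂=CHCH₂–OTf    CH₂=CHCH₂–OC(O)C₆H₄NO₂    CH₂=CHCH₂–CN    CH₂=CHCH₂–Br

With the same alkyl group throughout, only the leaving group differentiates the rates.
A good leaving group is a weak base: the lower the pKₐ of its conjugate acid, the more readily it departs.
CH₂=CHCH₂–OTf loses OTf⁻: pKₐ(CF₃SO₃H (triflic acid)) ≈ -14
CH₂=CHCH₂–Br loses Br⁻: pKₐ(HBr) ≈ -9
CH₂=CHCH₂–OH₂⁺ loses H₂O: pKₐ(H₃O⁺) ≈ -1.7
CH₂=CHCH₂–OC(O)C₆H₄NO₂ loses p-O₂N–C₆H₄–COO⁻: pKₐ(p-nitrobenzoic acid) ≈ 3.4
CH₂=CHCH₂–CN loses CN⁻: pKₐ(HCN) ≈ 9.2

CH₂=CHCH₂–OTf > CH₂=CHCH₂–Br > CH₂=CHCH₂–OH₂⁺ > CH₂=CHCH₂–OC(O)C₆H₄NO₂ > CH₂=CHCH₂–CN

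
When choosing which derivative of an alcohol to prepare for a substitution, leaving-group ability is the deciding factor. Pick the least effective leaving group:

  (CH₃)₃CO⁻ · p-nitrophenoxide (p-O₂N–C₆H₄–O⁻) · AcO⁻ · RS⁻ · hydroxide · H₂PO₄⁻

(CH₃)₃CO⁻

The more stable X⁻ (or X) is on its own — i.e. the weaker a base it is — the better a leaving group it makes.
H₂PO₄⁻: pKₐ(H₃PO₄) ≈ 2.1
AcO⁻: pKₐ(CH₃COOH) ≈ 4.8
p-nitrophenoxide (p-O₂N–C₆H₄–O⁻): pKₐ(p-nitrophenol) ≈ 7.2
RS⁻: pKₐ(RSH (a thiol)) ≈ 10.5
hydroxide: pKₐ(H₂O) ≈ 15.7
(CH₃)₃CO⁻: pKₐ(t-BuOH) ≈ 18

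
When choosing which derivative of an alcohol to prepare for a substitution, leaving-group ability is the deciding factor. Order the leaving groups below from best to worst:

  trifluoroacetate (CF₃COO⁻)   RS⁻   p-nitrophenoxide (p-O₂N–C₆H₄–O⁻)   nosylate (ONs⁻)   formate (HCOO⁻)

The more stable X⁻ (or X) is on its own — i.e. the weaker a base it is — the better a leaving group it makes.
nosylate (ONs⁻): pKₐ(p-O₂NC₆H₄SO₃H) ≈ -3.5 — p-nitro group further stabilises the sulfonate
trifluoroacetate (CF₃COO⁻): pKₐ(CF₃COOH) ≈ 0.2 — strongly electron-withdrawing CF₃ stabilises the carboxylate
formate (HCOO⁻): pKₐ(HCOOH) ≈ 3.8 — resonance-stabilised carboxylate
p-nitrophenoxide (p-O₂N–C₆H₄–O⁻): pKₐ(p-nitrophenol) ≈ 7.2
RS⁻: pKₐ(RSH (a thiol)) ≈ 10.5

nosylate (ONs⁻) > trifluoroacetate (CF₃COO⁻) > formate (HCOO⁻) > p-nitrophenoxide (p-O₂N–C₆H₄–O⁻) > RS⁻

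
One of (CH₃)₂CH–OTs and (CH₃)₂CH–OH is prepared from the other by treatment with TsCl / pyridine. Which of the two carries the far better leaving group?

(CH₃)₂CH–OTs

From (CH₃)₂CH–OH the departing group would be OH⁻ (pKₐ(H₂O) ≈ 15.7). Strong base; essentially never leaves without prior activation.
From (CH₃)₂CH–OTs the leaving group is OTs⁻ (pKₐ(p-CH₃C₆H₄SO₃H (TsOH)) ≈ -2.8). Resonance-delocalised arenesulfonate.
Treatment with TsCl / pyridine works by converting the hydroxyl into a tosylate, making (CH₃)₂CH–OTs enormously more reactive.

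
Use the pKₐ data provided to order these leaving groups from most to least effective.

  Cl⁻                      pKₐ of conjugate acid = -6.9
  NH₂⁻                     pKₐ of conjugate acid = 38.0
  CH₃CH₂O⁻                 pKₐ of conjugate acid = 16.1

Lower conjugate-acid pKₐ ⇒ weaker base ⇒ better leaving group.
Sorting by the given values: Cl⁻ (-6.9), CH₃CH₂O⁻ (16.1), NH₂⁻ (38.0).

Cl⁻ > CH₃CH₂O⁻ > NH₂⁻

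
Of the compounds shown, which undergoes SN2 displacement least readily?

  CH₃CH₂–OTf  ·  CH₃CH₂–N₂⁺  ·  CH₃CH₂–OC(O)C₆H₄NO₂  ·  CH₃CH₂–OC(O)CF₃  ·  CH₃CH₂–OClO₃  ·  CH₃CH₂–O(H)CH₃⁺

CH₃CH₂–OC(O)C₆H₄NO₂

The skeletons are identical, so relative rate is governed entirely by leaving-group ability.
Rank by basicity of the departing species: weakest base leaves most easily.
CH₃CH₂–N₂⁺ loses N₂: no meaningful conjugate acid; N₂ departs as an exceptionally stable neutral molecule
CH₃CH₂–OTf loses OTf⁻: pKₐ(CF₃SO₃H (triflic acid)) ≈ -14
CH₃CH₂–OClO₃ loses ClO₄⁻: pKₐ(HClO₄) ≈ -10
CH₃CH₂–O(H)CH₃⁺ loses R'OH: pKₐ(R'OH₂⁺) ≈ -2.4
CH₃CH₂–OC(O)CF₃ loses CF₃COO⁻: pKₐ(CF₃COOH) ≈ 0.2
CH₃CH₂–OC(O)C₆H₄NO₂ loses p-O₂N–C₆H₄–COO⁻: pKₐ(p-nitrobenzoic acid) ≈ 3.4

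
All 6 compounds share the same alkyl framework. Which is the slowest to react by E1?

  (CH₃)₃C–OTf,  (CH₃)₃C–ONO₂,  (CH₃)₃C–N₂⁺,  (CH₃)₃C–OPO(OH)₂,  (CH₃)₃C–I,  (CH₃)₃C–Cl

Same R in every case — rank the leaving groups.
Leaving-group ability tracks the stability of the departed species; conjugate-acid pKₐ is the usual yardstick (lower pKₐ → better LG).
(CH₃)₃C–N₂⁺ loses N₂: no meaningful conjugate acid; N₂ departs as an exceptionally stable neutral molecule
(CH₃)₃C–OTf loses OTf⁻: pKₐ(CF₃SO₃H (triflic acid)) ≈ -14
(CH₃)₃C–I loses I⁻: pKₐ(HI) ≈ -10
(CH₃)₃C–Cl loses Cl⁻: pKₐ(HCl) ≈ -7
(CH₃)₃C–ONO₂ loses NO₃⁻: pKₐ(HNO₃) ≈ -1.3
(CH₃)₃C–OPO(OH)₂ loses H₂PO₄⁻: pKₐ(H₃PO₄) ≈ 2.1

(CH₃)₃C–OPO(OH)₂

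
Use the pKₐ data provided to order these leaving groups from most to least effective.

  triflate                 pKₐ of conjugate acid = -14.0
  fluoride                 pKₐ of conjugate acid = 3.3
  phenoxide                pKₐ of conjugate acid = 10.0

triflate > fluoride > phenoxide

Lower conjugate-acid pKₐ ⇒ weaker base ⇒ better leaving group.
Sorting by the given values: triflate (-14.0), fluoride (3.3), phenoxide (10.0).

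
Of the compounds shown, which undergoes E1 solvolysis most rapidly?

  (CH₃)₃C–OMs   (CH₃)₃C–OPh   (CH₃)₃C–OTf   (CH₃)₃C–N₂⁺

Same R in every case — rank the leaving groups.
The more stable X⁻ (or X) is on its own — i.e. the weaker a base it is — the better a leaving group it makes.
(CH₃)₃C–N₂⁺ loses N₂: no meaningful conjugate acid; N₂ departs as an exceptionally stable neutral molecule
(CH₃)₃C–OTf loses OTf⁻: pKₐ(CF₃SO₃H (triflic acid)) ≈ -14
(CH₃)₃C–OMs loses OMs⁻: pKₐ(CH₃SO₃H (MsOH)) ≈ -1.9
(CH₃)₃C–OPh loses PhO⁻: pKₐ(C₆H₅OH (phenol)) ≈ 10

(CH₃)₃C–N₂⁺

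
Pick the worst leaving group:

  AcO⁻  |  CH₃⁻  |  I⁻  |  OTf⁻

Leaving-group ability tracks the stability of the departed species; conjugate-acid pKₐ is the usual yardstick (lower pKₐ → better LG).
OTf⁻: pKₐ(CF₃SO₃H (triflic acid)) ≈ -14
I⁻: pKₐ(HI) ≈ -10
AcO⁻: pKₐ(CH₃COOH) ≈ 4.8
CH₃⁻: pKₐ(CH₄) ≈ 48

CH₃⁻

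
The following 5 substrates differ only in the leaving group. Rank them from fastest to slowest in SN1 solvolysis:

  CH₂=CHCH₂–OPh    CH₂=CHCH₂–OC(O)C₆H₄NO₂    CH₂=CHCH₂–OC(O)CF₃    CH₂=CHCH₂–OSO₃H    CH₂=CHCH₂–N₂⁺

With the same alkyl group throughout, only the leaving group differentiates the rates.
The more stable X⁻ (or X) is on its own — i.e. the weaker a base it is — the better a leaving group it makes.
CH₂=CHCH₂–N₂⁺ loses N₂: no meaningful conjugate acid; N₂ departs as an exceptionally stable neutral molecule
CH₂=CHCH₂–OSO₃H loses HSO₄⁻: pKₐ(H₂SO₄) ≈ -3
CH₂=CHCH₂–OC(O)CF₃ loses CF₃COO⁻: pKₐ(CF₃COOH) ≈ 0.2
CH₂=CHCH₂–OC(O)C₆H₄NO₂ loses p-O₂N–C₆H₄–COO⁻: pKₐ(p-nitrobenzoic acid) ≈ 3.4
CH₂=CHCH₂–OPh loses PhO⁻: pKₐ(C₆H₅OH (phenol)) ≈ 10

CH₂=CHCH₂–N₂⁺ > CH₂=CHCH₂–OSO₃H > CH₂=CHCH₂–OC(O)CF₃ > CH₂=CHCH₂–OC(O)C₆H₄NO₂ > CH₂=CHCH₂–OPh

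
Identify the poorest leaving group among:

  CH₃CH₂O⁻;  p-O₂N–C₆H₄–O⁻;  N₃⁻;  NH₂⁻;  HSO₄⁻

A good leaving group is a weak base: the lower the pKₐ of its conjugate acid, the more readily it departs.
HSO₄⁻: pKₐ(H₂SO₄) ≈ -3
N₃⁻: pKₐ(HN₃) ≈ 4.7
p-O₂N–C₆H₄–O⁻: pKₐ(p-nitrophenol) ≈ 7.2
CH₃CH₂O⁻: pKₐ(CH₃CH₂OH) ≈ 16
NH₂⁻: pKₐ(NH₃) ≈ 38

NH₂⁻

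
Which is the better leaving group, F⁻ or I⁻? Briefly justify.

I⁻

I⁻ is the better leaving group.
pKₐ(HI) ≈ -10 versus pKₐ(HF) ≈ 3.2: I⁻ is the much weaker base.
Large, highly polarisable; very weak base.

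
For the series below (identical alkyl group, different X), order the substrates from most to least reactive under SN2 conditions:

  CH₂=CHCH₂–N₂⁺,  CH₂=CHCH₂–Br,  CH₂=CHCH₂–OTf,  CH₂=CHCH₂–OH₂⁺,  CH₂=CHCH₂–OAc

CH₂=CHCH₂–N₂⁺ > CH₂=CHCH₂–OTf > CH₂=CHCH₂–Br > CH₂=CHCH₂–OH₂⁺ > CH₂=CHCH₂–OAc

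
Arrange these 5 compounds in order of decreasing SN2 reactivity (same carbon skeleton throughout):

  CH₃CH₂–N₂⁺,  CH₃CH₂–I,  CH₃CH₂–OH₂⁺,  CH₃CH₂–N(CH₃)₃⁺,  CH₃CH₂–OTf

CH₃CH₂–N₂⁺ > CH₃CH₂–OTf > CH₃CH₂–I > CH₃CH₂–OH₂⁺ > CH₃CH₂–N(CH₃)₃⁺

Identical carbon frameworks mean the comparison reduces to leaving-group quality.
Leaving-group ability tracks the stability of the departed species; conjugate-acid pKₐ is the usual yardstick (lower pKₐ → better LG).
CH₃CH₂–N₂⁺ loses N₂: no meaningful conjugate acid; N₂ departs as an exceptionally stable neutral molecule
CH₃CH₂–OTf loses OTf⁻: pKₐ(CF₃SO₃H (triflic acid)) ≈ -14
CH₃CH₂–I loses I⁻: pKₐ(HI) ≈ -10
CH₃CH₂–OH₂⁺ loses H₂O: pKₐ(H₃O⁺) ≈ -1.7
CH₃CH₂–N(CH₃)₃⁺ loses NR'₃: pKₐ(R'₃NH⁺) ≈ 10.7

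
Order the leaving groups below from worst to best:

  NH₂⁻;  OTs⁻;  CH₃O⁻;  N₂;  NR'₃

NH₂⁻ < CH₃O⁻ < NR'₃ < OTs⁻ < N₂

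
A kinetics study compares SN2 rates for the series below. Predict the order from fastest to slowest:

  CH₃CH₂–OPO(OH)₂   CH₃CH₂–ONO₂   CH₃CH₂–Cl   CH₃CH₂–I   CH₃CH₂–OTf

Same R in every case — rank the leaving groups.
Rank by basicity of the departing species: weakest base leaves most easily.
CH₃CH₂–OTf loses OTf⁻: pKₐ(CF₃SO₃H (triflic acid)) ≈ -14
CH₃CH₂–I loses I⁻: pKₐ(HI) ≈ -10
CH₃CH₂–Cl loses Cl⁻: pKₐ(HCl) ≈ -7
CH₃CH₂–ONO₂ loses NO₃⁻: pKₐ(HNO₃) ≈ -1.3
CH₃CH₂–OPO(OH)₂ loses H₂PO₄⁻: pKₐ(H₃PO₄) ≈ 2.1

CH₃CH₂–OTf > CH₃CH₂–I > CH₃CH₂–Cl > CH₃CH₂–ONO₂ > CH₃CH₂–OPO(OH)₂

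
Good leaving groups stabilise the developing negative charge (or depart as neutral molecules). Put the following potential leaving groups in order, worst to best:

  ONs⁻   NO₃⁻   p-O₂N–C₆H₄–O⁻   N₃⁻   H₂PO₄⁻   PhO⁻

ONs⁻: pKₐ(p-O₂NC₆H₄SO₃H) ≈ -3.5
NO₃⁻: pKₐ(HNO₃) ≈ -1.3
H₂PO₄⁻: pKₐ(H₃PO₄) ≈ 2.1
N₃⁻: pKₐ(HN₃) ≈ 4.7
p-O₂N–C₆H₄–O⁻: pKₐ(p-nitrophenol) ≈ 7.2
PhO⁻: pKₐ(C₆H₅OH (phenol)) ≈ 10
Reversing gives the worst-to-best order requested.

PhO⁻ < p-O₂N–C₆H₄–O⁻ < N₃⁻ < H₂PO₄⁻ < NO₃⁻ < ONs⁻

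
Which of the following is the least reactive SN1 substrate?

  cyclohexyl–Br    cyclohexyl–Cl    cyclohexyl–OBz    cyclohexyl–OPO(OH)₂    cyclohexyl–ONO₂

Identical carbon frameworks mean the comparison reduces to leaving-group quality.
Leaving-group ability tracks the stability of the departed species; conjugate-acid pKₐ is the usual yardstick (lower pKₐ → better LG).
cyclohexyl–Br loses Br⁻: pKₐ(HBr) ≈ -9
cyclohexyl–Cl loses Cl⁻: pKₐ(HCl) ≈ -7
cyclohexyl–ONO₂ loses NO₃⁻: pKₐ(HNO₃) ≈ -1.3
cyclohexyl–OPO(OH)₂ loses H₂PO₄⁻: pKₐ(H₃PO₄) ≈ 2.1
cyclohexyl–OBz loses PhCOO⁻: pKₐ(C₆H₅COOH) ≈ 4.2

cyclohexyl–OBz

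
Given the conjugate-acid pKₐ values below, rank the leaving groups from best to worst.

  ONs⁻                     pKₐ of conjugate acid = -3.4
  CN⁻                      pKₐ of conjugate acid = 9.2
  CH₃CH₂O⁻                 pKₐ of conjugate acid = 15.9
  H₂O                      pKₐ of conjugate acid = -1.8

Lower conjugate-acid pKₐ ⇒ weaker base ⇒ better leaving group.
Sorting by the given values: ONs⁻ (-3.4), H₂O (-1.8), CN⁻ (9.2), CH₃CH₂O⁻ (15.9).

ONs⁻ > H₂O > CN⁻ > CH₃CH₂O⁻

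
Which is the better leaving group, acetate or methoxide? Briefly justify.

acetate is the better leaving group.
pKₐ(CH₃COOH) ≈ 4.8 versus pKₐ(CH₃OH) ≈ 15.5: acetate is the much weaker base.
Resonance-stabilised but still a weak base.

acetate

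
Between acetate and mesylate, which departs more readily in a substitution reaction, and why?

mesylate

mesylate is the better leaving group.
pKₐ(CH₃SO₃H (MsOH)) ≈ -1.9 versus pKₐ(CH₃COOH) ≈ 4.8: mesylate is the much weaker base.
Resonance-delocalised alkanesulfonate.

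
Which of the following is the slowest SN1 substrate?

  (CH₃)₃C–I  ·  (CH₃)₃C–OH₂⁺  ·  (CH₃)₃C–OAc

With the same alkyl group throughout, only the leaving group differentiates the rates.
A good leaving group is a weak base: the lower the pKₐ of its conjugate acid, the more readily it departs.
(CH₃)₃C–I loses I⁻: pKₐ(HI) ≈ -10
(CH₃)₃C–OH₂⁺ loses H₂O: pKₐ(H₃O⁺) ≈ -1.7
(CH₃)₃C–OAc loses AcO⁻: pKₐ(CH₃COOH) ≈ 4.8

(CH₃)₃C–OAc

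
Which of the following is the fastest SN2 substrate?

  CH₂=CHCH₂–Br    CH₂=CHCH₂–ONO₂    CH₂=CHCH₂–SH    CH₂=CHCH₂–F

Identical carbon frameworks mean the comparison reduces to leaving-group quality.
Rank by basicity of the departing species: weakest base leaves most easily.
CH₂=CHCH₂–Br loses Br⁻: pKₐ(HBr) ≈ -9
CH₂=CHCH₂–ONO₂ loses NO₃⁻: pKₐ(HNO₃) ≈ -1.3
CH₂=CHCH₂–F loses F⁻: pKₐ(HF) ≈ 3.2
CH₂=CHCH₂–SH loses HS⁻: pKₐ(H₂S) ≈ 7

CH₂=CHCH₂–Br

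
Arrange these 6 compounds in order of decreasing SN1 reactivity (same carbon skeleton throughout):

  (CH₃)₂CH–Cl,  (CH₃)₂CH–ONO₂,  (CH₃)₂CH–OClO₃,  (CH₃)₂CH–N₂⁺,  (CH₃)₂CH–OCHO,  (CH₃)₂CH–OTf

(CH₃)₂CH–N₂⁺ > (CH₃)₂CH–OTf > (CH₃)₂CH–OClO₃ > (CH₃)₂CH–Cl > (CH₃)₂CH–ONO₂ > (CH₃)₂CH–OCHO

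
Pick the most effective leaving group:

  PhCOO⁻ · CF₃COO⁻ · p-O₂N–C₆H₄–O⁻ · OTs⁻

OTs⁻

Rank by basicity of the departing species: weakest base leaves most easily.
OTs⁻: pKₐ(p-CH₃C₆H₄SO₃H (TsOH)) ≈ -2.8
CF₃COO⁻: pKₐ(CF₃COOH) ≈ 0.2
PhCOO⁻: pKₐ(C₆H₅COOH) ≈ 4.2
p-O₂N–C₆H₄–O⁻: pKₐ(p-nitrophenol) ≈ 7.2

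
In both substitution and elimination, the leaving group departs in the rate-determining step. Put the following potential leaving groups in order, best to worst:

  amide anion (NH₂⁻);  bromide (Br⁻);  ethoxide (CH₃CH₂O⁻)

A good leaving group is a weak base: the lower the pKₐ of its conjugate acid, the more readily it departs.
bromide (Br⁻): pKₐ(HBr) ≈ -9
ethoxide (CH₃CH₂O⁻): pKₐ(CH₃CH₂OH) ≈ 16 — strong base; alkoxides do not leave unassisted
amide anion (NH₂⁻): pKₐ(NH₃) ≈ 38

bromide (Br⁻) > ethoxide (CH₃CH₂O⁻) > amide anion (NH₂⁻)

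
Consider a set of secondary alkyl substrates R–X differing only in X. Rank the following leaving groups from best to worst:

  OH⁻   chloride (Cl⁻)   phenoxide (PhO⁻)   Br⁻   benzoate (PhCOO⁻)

Br⁻ > chloride (Cl⁻) > benzoate (PhCOO⁻) > phenoxide (PhO⁻) > OH⁻

Br⁻: pKₐ(HBr) ≈ -9 — weak base; good leaving group
chloride (Cl⁻): pKₐ(HCl) ≈ -7 — moderately weak base
benzoate (PhCOO⁻): pKₐ(C₆H₅COOH) ≈ 4.2 — aryl carboxylate
phenoxide (PhO⁻): pKₐ(C₆H₅OH (phenol)) ≈ 10 — resonance into the ring helps, but still a poor LG
OH⁻: pKₐ(H₂O) ≈ 15.7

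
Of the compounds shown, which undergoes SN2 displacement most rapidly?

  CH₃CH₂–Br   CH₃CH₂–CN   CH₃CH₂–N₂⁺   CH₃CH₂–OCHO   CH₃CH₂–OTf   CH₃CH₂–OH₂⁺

Identical carbon frameworks mean the comparison reduces to leaving-group quality.
Rank by basicity of the departing species: weakest base leaves most easily.
CH₃CH₂–N₂⁺ loses N₂: no meaningful conjugate acid; N₂ departs as an exceptionally stable neutral molecule
CH₃CH₂–OTf loses OTf⁻: pKₐ(CF₃SO₃H (triflic acid)) ≈ -14
CH₃CH₂–Br loses Br⁻: pKₐ(HBr) ≈ -9
CH₃CH₂–OH₂⁺ loses H₂O: pKₐ(H₃O⁺) ≈ -1.7
CH₃CH₂–OCHO loses HCOO⁻: pKₐ(HCOOH) ≈ 3.8
CH₃CH₂–CN loses CN⁻: pKₐ(HCN) ≈ 9.2

CH₃CH₂–N₂⁺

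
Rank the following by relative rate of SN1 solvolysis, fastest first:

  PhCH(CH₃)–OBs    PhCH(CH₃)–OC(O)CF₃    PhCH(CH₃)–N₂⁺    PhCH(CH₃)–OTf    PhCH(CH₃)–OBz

PhCH(CH₃)–N₂⁺ > PhCH(CH₃)–OTf > PhCH(CH₃)–OBs > PhCH(CH₃)–OC(O)CF₃ > PhCH(CH₃)–OBz

Same R in every case — rank the leaving groups.
A good leaving group is a weak base: the lower the pKₐ of its conjugate acid, the more readily it departs.
PhCH(CH₃)–N₂⁺ loses N₂: no meaningful conjugate acid; N₂ departs as an exceptionally stable neutral molecule
PhCH(CH₃)–OTf loses OTf⁻: pKₐ(CF₃SO₃H (triflic acid)) ≈ -14
PhCH(CH₃)–OBs loses OBs⁻: pKₐ(p-BrC₆H₄SO₃H) ≈ -2.8
PhCH(CH₃)–OC(O)CF₃ loses CF₃COO⁻: pKₐ(CF₃COOH) ≈ 0.2
PhCH(CH₃)–OBz loses PhCOO⁻: pKₐ(C₆H₅COOH) ≈ 4.2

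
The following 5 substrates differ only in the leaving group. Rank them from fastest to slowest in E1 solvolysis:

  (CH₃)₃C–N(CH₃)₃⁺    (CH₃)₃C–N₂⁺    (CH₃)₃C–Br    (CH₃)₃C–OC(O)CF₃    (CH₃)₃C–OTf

The skeletons are identical, so relative rate is governed entirely by leaving-group ability.
Leaving-group ability tracks the stability of the departed species; conjugate-acid pKₐ is the usual yardstick (lower pKₐ → better LG).
(CH₃)₃C–N₂⁺ loses N₂: no meaningful conjugate acid; N₂ departs as an exceptionally stable neutral molecule
(CH₃)₃C–OTf loses OTf⁻: pKₐ(CF₃SO₃H (triflic acid)) ≈ -14
(CH₃)₃C–Br loses Br⁻: pKₐ(HBr) ≈ -9
(CH₃)₃C–OC(O)CF₃ loses CF₃COO⁻: pKₐ(CF₃COOH) ≈ 0.2
(CH₃)₃C–N(CH₃)₃⁺ loses NR'₃: pKₐ(R'₃NH⁺) ≈ 10.7

(CH₃)₃C–N₂⁺ > (CH₃)₃C–OTf > (CH₃)₃C–Br > (CH₃)₃C–OC(O)CF₃ > (CH₃)₃C–N(CH₃)₃⁺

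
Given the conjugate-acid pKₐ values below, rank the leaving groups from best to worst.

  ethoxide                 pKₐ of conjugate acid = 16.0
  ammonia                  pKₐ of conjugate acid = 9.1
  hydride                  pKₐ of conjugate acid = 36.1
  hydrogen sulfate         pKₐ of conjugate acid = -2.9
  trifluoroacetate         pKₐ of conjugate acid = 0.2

Lower conjugate-acid pKₐ ⇒ weaker base ⇒ better leaving group.
Sorting by the given values: hydrogen sulfate (-2.9), trifluoroacetate (0.2), ammonia (9.1), ethoxide (16.0), hydride (36.1).

hydrogen sulfate > trifluoroacetate > ammonia > ethoxide > hydride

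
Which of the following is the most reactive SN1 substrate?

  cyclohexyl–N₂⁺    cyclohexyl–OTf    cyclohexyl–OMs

cyclohexyl–N₂⁺

With the same alkyl group throughout, only the leaving group differentiates the rates.
Rank by basicity of the departing species: weakest base leaves most easily.
cyclohexyl–N₂⁺ loses N₂: no meaningful conjugate acid; N₂ departs as an exceptionally stable neutral molecule
cyclohexyl–OTf loses OTf⁻: pKₐ(CF₃SO₃H (triflic acid)) ≈ -14
cyclohexyl–OMs loses OMs⁻: pKₐ(CH₃SO₃H (MsOH)) ≈ -1.9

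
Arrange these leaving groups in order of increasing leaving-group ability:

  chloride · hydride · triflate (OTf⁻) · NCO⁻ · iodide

triflate (OTf⁻): pKₐ(CF₃SO₃H (triflic acid)) ≈ -14
iodide: pKₐ(HI) ≈ -10 — large, highly polarisable; very weak base
chloride: pKₐ(HCl) ≈ -7 — moderately weak base
NCO⁻: pKₐ(HOCN) ≈ 3.5 — resonance between N and O
hydride: pKₐ(H₂) ≈ 36
Reversing gives the worst-to-best order requested.

hydride < NCO⁻ < chloride < iodide < triflate (OTf⁻)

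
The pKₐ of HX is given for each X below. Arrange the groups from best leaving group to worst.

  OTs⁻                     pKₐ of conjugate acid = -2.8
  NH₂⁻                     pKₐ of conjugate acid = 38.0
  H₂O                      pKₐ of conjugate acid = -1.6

OTs⁻ > H₂O > NH₂⁻

Lower conjugate-acid pKₐ ⇒ weaker base ⇒ better leaving group.
Sorting by the given values: OTs⁻ (-2.8), H₂O (-1.6), NH₂⁻ (38.0).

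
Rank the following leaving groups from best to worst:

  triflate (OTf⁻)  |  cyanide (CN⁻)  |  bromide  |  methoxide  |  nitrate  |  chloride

triflate (OTf⁻) > bromide > chloride > nitrate > cyanide (CN⁻) > methoxide

triflate (OTf⁻): pKₐ(CF₃SO₃H (triflic acid)) ≈ -14 — charge spread over three oxygens and a CF₃ group; the premier leaving group in synthesis
bromide: pKₐ(HBr) ≈ -9
chloride: pKₐ(HCl) ≈ -7 — moderately weak base
nitrate: pKₐ(HNO₃) ≈ -1.3 — resonance-delocalised over three oxygens
cyanide (CN⁻): pKₐ(HCN) ≈ 9.2
methoxide: pKₐ(CH₃OH) ≈ 15.5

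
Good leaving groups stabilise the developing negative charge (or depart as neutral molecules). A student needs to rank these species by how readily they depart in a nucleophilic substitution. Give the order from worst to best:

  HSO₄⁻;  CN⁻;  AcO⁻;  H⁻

Leaving-group ability tracks the stability of the departed species; conjugate-acid pKₐ is the usual yardstick (lower pKₐ → better LG).
HSO₄⁻: pKₐ(H₂SO₄) ≈ -3 — conjugate base of a strong mineral acid
AcO⁻: pKₐ(CH₃COOH) ≈ 4.8
CN⁻: pKₐ(HCN) ≈ 9.2 — sp carbon stabilises the charge somewhat, but still a poor LG
H⁻: pKₐ(H₂) ≈ 36
Listed from poorest to best leaving group as asked.

H⁻ < CN⁻ < AcO⁻ < HSO₄⁻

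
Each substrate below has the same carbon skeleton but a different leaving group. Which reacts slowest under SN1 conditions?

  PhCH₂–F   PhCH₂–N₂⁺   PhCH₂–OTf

PhCH₂–F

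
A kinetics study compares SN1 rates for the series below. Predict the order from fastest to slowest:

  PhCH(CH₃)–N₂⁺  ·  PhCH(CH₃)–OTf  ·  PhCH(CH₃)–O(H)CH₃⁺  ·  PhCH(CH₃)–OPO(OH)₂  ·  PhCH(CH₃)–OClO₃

Same R in every case — rank the leaving groups.
A good leaving group is a weak base: the lower the pKₐ of its conjugate acid, the more readily it departs.
PhCH(CH₃)–N₂⁺ loses N₂: no meaningful conjugate acid; N₂ departs as an exceptionally stable neutral molecule
PhCH(CH₃)–OTf loses OTf⁻: pKₐ(CF₃SO₃H (triflic acid)) ≈ -14
PhCH(CH₃)–OClO₃ loses ClO₄⁻: pKₐ(HClO₄) ≈ -10
PhCH(CH₃)–O(H)CH₃⁺ loses R'OH: pKₐ(R'OH₂⁺) ≈ -2.4
PhCH(CH₃)–OPO(OH)₂ loses H₂PO₄⁻: pKₐ(H₃PO₄) ≈ 2.1

PhCH(CH₃)–N₂⁺ > PhCH(CH₃)–OTf > PhCH(CH₃)–OClO₃ > PhCH(CH₃)–O(H)CH₃⁺ > PhCH(CH₃)–OPO(OH)₂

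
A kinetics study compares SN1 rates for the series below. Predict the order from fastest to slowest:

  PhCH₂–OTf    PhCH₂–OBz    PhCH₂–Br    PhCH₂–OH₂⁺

PhCH₂–OTf > PhCH₂–Br > PhCH₂–OH₂⁺ > PhCH₂–OBz

The skeletons are identical, so relative rate is governed entirely by leaving-group ability.
Rank by basicity of the departing species: weakest base leaves most easily.
PhCH₂–OTf loses OTf⁻: pKₐ(CF₃SO₃H (triflic acid)) ≈ -14
PhCH₂–Br loses Br⁻: pKₐ(HBr) ≈ -9
PhCH₂–OH₂⁺ loses H₂O: pKₐ(H₃O⁺) ≈ -1.7
PhCH₂–OBz loses PhCOO⁻: pKₐ(C₆H₅COOH) ≈ 4.2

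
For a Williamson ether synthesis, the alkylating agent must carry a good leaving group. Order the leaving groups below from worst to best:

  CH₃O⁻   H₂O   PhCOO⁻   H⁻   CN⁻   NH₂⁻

A good leaving group is a weak base: the lower the pKₐ of its conjugate acid, the more readily it departs.
H₂O: pKₐ(H₃O⁺) ≈ -1.7 — neutral; leaves from a protonated alcohol (R–OH₂⁺)
PhCOO⁻: pKₐ(C₆H₅COOH) ≈ 4.2
CN⁻: pKₐ(HCN) ≈ 9.2 — sp carbon stabilises the charge somewhat, but still a poor LG
CH₃O⁻: pKₐ(CH₃OH) ≈ 15.5 — strong base; alkoxides do not leave unassisted
H⁻: pKₐ(H₂) ≈ 36
NH₂⁻: pKₐ(NH₃) ≈ 38 — extremely strong base; never a leaving group
Listed from poorest to best leaving group as asked.

NH₂⁻ < H⁻ < CH₃O⁻ < CN⁻ < PhCOO⁻ < H₂O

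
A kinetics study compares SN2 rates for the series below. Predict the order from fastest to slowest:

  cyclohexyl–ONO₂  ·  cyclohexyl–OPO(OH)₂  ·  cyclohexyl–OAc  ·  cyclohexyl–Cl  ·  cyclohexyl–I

cyclohexyl–I > cyclohexyl–Cl > cyclohexyl–ONO₂ > cyclohexyl–OPO(OH)₂ > cyclohexyl–OAc

With the same alkyl group throughout, only the leaving group differentiates the rates.
The more stable X⁻ (or X) is on its own — i.e. the weaker a base it is — the better a leaving group it makes.
cyclohexyl–I loses I⁻: pKₐ(HI) ≈ -10
cyclohexyl–Cl loses Cl⁻: pKₐ(HCl) ≈ -7
cyclohexyl–ONO₂ loses NO₃⁻: pKₐ(HNO₃) ≈ -1.3
cyclohexyl–OPO(OH)₂ loses H₂PO₄⁻: pKₐ(H₃PO₄) ≈ 2.1
cyclohexyl–OAc loses AcO⁻: pKₐ(CH₃COOH) ≈ 4.8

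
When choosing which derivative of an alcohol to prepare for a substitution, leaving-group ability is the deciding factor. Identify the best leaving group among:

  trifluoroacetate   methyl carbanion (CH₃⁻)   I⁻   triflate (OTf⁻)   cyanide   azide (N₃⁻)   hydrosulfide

triflate (OTf⁻)

triflate (OTf⁻): pKₐ(CF₃SO₃H (triflic acid)) ≈ -14
I⁻: pKₐ(HI) ≈ -10
trifluoroacetate: pKₐ(CF₃COOH) ≈ 0.2
azide (N₃⁻): pKₐ(HN₃) ≈ 4.7
hydrosulfide: pKₐ(H₂S) ≈ 7
cyanide: pKₐ(HCN) ≈ 9.2
methyl carbanion (CH₃⁻): pKₐ(CH₄) ≈ 48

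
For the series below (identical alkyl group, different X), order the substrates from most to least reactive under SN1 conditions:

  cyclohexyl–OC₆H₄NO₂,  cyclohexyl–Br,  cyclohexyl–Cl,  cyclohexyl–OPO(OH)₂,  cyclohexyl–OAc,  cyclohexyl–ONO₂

cyclohexyl–Br > cyclohexyl–Cl > cyclohexyl–ONO₂ > cyclohexyl–OPO(OH)₂ > cyclohexyl–OAc > cyclohexyl–OC₆H₄NO₂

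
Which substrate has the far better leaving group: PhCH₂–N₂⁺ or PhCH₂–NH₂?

PhCH₂–N₂⁺

From PhCH₂–NH₂ the departing group would be NH₂⁻ (pKₐ(NH₃) ≈ 38). Extremely strong base; never a leaving group.
From PhCH₂–N₂⁺ the leaving group is N₂ (no meaningful conjugate acid; N₂ departs as an exceptionally stable neutral molecule).
(In practice PhCH₂–N₂⁺ is made from PhCH₂–NH₂ by diazotisation (NaNO₂ / HCl, 0 °C), generating a diazonium salt that expels N₂.)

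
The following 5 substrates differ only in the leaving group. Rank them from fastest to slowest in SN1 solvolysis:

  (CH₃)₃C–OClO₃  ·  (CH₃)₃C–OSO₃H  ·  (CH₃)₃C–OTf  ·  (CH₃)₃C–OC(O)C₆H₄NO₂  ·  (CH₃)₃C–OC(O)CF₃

Identical carbon frameworks mean the comparison reduces to leaving-group quality.
Leaving-group ability tracks the stability of the departed species; conjugate-acid pKₐ is the usual yardstick (lower pKₐ → better LG).
(CH₃)₃C–OTf loses OTf⁻: pKₐ(CF₃SO₃H (triflic acid)) ≈ -14
(CH₃)₃C–OClO₃ loses ClO₄⁻: pKₐ(HClO₄) ≈ -10
(CH₃)₃C–OSO₃H loses HSO₄⁻: pKₐ(H₂SO₄) ≈ -3
(CH₃)₃C–OC(O)CF₃ loses CF₃COO⁻: pKₐ(CF₃COOH) ≈ 0.2
(CH₃)₃C–OC(O)C₆H₄NO₂ loses p-O₂N–C₆H₄–COO⁻: pKₐ(p-nitrobenzoic acid) ≈ 3.4

(CH₃)₃C–OTf > (CH₃)₃C–OClO₃ > (CH₃)₃C–OSO₃H > (CH₃)₃C–OC(O)CF₃ > (CH₃)₃C–OC(O)C₆H₄NO₂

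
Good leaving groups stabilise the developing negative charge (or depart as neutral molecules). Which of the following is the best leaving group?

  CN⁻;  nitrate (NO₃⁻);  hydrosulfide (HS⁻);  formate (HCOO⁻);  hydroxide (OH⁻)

nitrate (NO₃⁻)

The more stable X⁻ (or X) is on its own — i.e. the weaker a base it is — the better a leaving group it makes.
nitrate (NO₃⁻): pKₐ(HNO₃) ≈ -1.3
formate (HCOO⁻): pKₐ(HCOOH) ≈ 3.8
hydrosulfide (HS⁻): pKₐ(H₂S) ≈ 7
CN⁻: pKₐ(HCN) ≈ 9.2
hydroxide (OH⁻): pKₐ(H₂O) ≈ 15.7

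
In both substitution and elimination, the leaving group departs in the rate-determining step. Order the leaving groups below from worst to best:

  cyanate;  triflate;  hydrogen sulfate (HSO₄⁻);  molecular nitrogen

cyanate < hydrogen sulfate (HSO₄⁻) < triflate < molecular nitrogen

The more stable X⁻ (or X) is on its own — i.e. the weaker a base it is — the better a leaving group it makes.
molecular nitrogen: no meaningful conjugate acid; N₂ departs as an exceptionally stable neutral molecule
triflate: pKₐ(CF₃SO₃H (triflic acid)) ≈ -14
hydrogen sulfate (HSO₄⁻): pKₐ(H₂SO₄) ≈ -3 — conjugate base of a strong mineral acid
cyanate: pKₐ(HOCN) ≈ 3.5
The question asks for worst first, so the sequence is read in increasing leaving-group ability.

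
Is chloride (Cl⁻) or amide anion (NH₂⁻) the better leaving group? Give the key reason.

chloride (Cl⁻)

chloride (Cl⁻) is the better leaving group.
pKₐ(HCl) ≈ -7 versus pKₐ(NH₃) ≈ 38: chloride (Cl⁻) is the much weaker base.
Moderately weak base.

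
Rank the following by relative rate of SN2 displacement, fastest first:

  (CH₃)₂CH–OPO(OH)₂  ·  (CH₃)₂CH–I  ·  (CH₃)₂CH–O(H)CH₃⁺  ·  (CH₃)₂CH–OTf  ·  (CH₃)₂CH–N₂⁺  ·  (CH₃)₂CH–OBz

(CH₃)₂CH–N₂⁺ > (CH₃)₂CH–OTf > (CH₃)₂CH–I > (CH₃)₂CH–O(H)CH₃⁺ > (CH₃)₂CH–OPO(OH)₂ > (CH₃)₂CH–OBz

Identical carbon frameworks mean the comparison reduces to leaving-group quality.
The more stable X⁻ (or X) is on its own — i.e. the weaker a base it is — the better a leaving group it makes.
(CH₃)₂CH–N₂⁺ loses N₂: no meaningful conjugate acid; N₂ departs as an exceptionally stable neutral molecule
(CH₃)₂CH–OTf loses OTf⁻: pKₐ(CF₃SO₃H (triflic acid)) ≈ -14
(CH₃)₂CH–I loses I⁻: pKₐ(HI) ≈ -10
(CH₃)₂CH–O(H)CH₃⁺ loses R'OH: pKₐ(R'OH₂⁺) ≈ -2.4
(CH₃)₂CH–OPO(OH)₂ loses H₂PO₄⁻: pKₐ(H₃PO₄) ≈ 2.1
(CH₃)₂CH–OBz loses PhCOO⁻: pKₐ(C₆H₅COOH) ≈ 4.2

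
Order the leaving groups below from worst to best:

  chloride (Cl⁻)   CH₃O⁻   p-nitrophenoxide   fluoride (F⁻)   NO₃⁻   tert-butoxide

The more stable X⁻ (or X) is on its own — i.e. the weaker a base it is — the better a leaving group it makes.
chloride (Cl⁻): pKₐ(HCl) ≈ -7
NO₃⁻: pKₐ(HNO₃) ≈ -1.3
fluoride (F⁻): pKₐ(HF) ≈ 3.2
p-nitrophenoxide: pKₐ(p-nitrophenol) ≈ 7.2
CH₃O⁻: pKₐ(CH₃OH) ≈ 15.5
tert-butoxide: pKₐ(t-BuOH) ≈ 18
The question asks for worst first, so the sequence is read in increasing leaving-group ability.

tert-butoxide < CH₃O⁻ < p-nitrophenoxide < fluoride (F⁻) < NO₃⁻ < chloride (Cl⁻)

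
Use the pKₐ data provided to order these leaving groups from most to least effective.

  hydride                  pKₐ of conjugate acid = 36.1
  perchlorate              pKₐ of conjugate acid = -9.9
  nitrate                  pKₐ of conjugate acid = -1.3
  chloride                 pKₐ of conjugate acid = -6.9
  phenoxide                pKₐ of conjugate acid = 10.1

perchlorate > chloride > nitrate > phenoxide > hydride

Lower conjugate-acid pKₐ ⇒ weaker base ⇒ better leaving group.
Sorting by the given values: perchlorate (-9.9), chloride (-6.9), nitrate (-1.3), phenoxide (10.1), hydride (36.1).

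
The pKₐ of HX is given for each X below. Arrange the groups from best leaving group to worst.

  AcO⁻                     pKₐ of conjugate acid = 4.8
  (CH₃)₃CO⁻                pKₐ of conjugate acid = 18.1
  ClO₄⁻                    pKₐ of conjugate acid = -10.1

ClO₄⁻ > AcO⁻ > (CH₃)₃CO⁻

Lower conjugate-acid pKₐ ⇒ weaker base ⇒ better leaving group.
Sorting by the given values: ClO₄⁻ (-10.1), AcO⁻ (4.8), (CH₃)₃CO⁻ (18.1).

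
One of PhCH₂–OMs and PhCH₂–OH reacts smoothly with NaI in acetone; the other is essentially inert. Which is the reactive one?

PhCH₂–OMs

From PhCH₂–OH the departing group would be OH⁻ (pKₐ(H₂O) ≈ 15.7). Strong base; essentially never leaves without prior activation.
From PhCH₂–OMs the leaving group is OMs⁻ (pKₐ(CH₃SO₃H (MsOH)) ≈ -1.9). Resonance-delocalised alkanesulfonate.
(In practice PhCH₂–OMs is made from PhCH₂–OH by treatment with MsCl / Et₃N, converting the hydroxyl into a mesylate.)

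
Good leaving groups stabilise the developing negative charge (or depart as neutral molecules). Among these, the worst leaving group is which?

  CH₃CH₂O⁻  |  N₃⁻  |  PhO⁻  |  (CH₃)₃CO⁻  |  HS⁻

A good leaving group is a weak base: the lower the pKₐ of its conjugate acid, the more readily it departs.
N₃⁻: pKₐ(HN₃) ≈ 4.7
HS⁻: pKₐ(H₂S) ≈ 7
PhO⁻: pKₐ(C₆H₅OH (phenol)) ≈ 10
CH₃CH₂O⁻: pKₐ(CH₃CH₂OH) ≈ 16
(CH₃)₃CO⁻: pKₐ(t-BuOH) ≈ 18

(CH₃)₃CO⁻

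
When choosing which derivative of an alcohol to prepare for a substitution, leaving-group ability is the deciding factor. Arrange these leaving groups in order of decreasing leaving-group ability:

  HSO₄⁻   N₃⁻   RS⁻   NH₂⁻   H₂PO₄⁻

HSO₄⁻: pKₐ(H₂SO₄) ≈ -3 — conjugate base of a strong mineral acid
H₂PO₄⁻: pKₐ(H₃PO₄) ≈ 2.1 — moderate base; biological leaving group after further activation
N₃⁻: pKₐ(HN₃) ≈ 4.7 — linear, resonance-stabilised
RS⁻: pKₐ(RSH (a thiol)) ≈ 10.5
NH₂⁻: pKₐ(NH₃) ≈ 38 — extremely strong base; never a leaving group

HSO₄⁻ > H₂PO₄⁻ > N₃⁻ > RS⁻ > NH₂⁻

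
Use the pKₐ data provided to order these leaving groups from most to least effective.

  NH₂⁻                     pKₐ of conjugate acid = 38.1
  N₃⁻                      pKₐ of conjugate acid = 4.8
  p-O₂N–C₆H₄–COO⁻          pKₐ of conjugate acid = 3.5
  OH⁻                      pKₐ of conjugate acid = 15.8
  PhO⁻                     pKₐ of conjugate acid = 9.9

Lower conjugate-acid pKₐ ⇒ weaker base ⇒ better leaving group.
Sorting by the given values: p-O₂N–C₆H₄–COO⁻ (3.5), N₃⁻ (4.8), PhO⁻ (9.9), OH⁻ (15.8), NH₂⁻ (38.1).

p-O₂N–C₆H₄–COO⁻ > N₃⁻ > PhO⁻ > OH⁻ > NH₂⁻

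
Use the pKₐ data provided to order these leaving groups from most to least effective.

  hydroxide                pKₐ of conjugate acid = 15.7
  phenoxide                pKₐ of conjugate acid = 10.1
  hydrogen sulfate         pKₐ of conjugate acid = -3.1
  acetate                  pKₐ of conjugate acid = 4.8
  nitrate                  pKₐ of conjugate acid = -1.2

Lower conjugate-acid pKₐ ⇒ weaker base ⇒ better leaving group.
Sorting by the given values: hydrogen sulfate (-3.1), nitrate (-1.2), acetate (4.8), phenoxide (10.1), hydroxide (15.7).

hydrogen sulfate > nitrate > acetate > phenoxide > hydroxide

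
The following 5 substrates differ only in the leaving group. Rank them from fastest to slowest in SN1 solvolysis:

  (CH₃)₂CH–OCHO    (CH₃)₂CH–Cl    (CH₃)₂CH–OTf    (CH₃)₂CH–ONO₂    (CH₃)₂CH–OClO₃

With the same alkyl group throughout, only the leaving group differentiates the rates.
Leaving-group ability tracks the stability of the departed species; conjugate-acid pKₐ is the usual yardstick (lower pKₐ → better LG).
(CH₃)₂CH–OTf loses OTf⁻: pKₐ(CF₃SO₃H (triflic acid)) ≈ -14
(CH₃)₂CH–OClO₃ loses ClO₄⁻: pKₐ(HClO₄) ≈ -10
(CH₃)₂CH–Cl loses Cl⁻: pKₐ(HCl) ≈ -7
(CH₃)₂CH–ONO₂ loses NO₃⁻: pKₐ(HNO₃) ≈ -1.3
(CH₃)₂CH–OCHO loses HCOO⁻: pKₐ(HCOOH) ≈ 3.8

(CH₃)₂CH–OTf > (CH₃)₂CH–OClO₃ > (CH₃)₂CH–Cl > (CH₃)₂CH–ONO₂ > (CH₃)₂CH–OCHO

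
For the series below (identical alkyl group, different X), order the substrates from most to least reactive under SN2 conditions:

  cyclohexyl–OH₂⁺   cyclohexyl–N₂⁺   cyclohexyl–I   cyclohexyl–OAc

cyclohexyl–N₂⁺ > cyclohexyl–I > cyclohexyl–OH₂⁺ > cyclohexyl–OAc

With the same alkyl group throughout, only the leaving group differentiates the rates.
A good leaving group is a weak base: the lower the pKₐ of its conjugate acid, the more readily it departs.
cyclohexyl–N₂⁺ loses N₂: no meaningful conjugate acid; N₂ departs as an exceptionally stable neutral molecule
cyclohexyl–I loses I⁻: pKₐ(HI) ≈ -10
cyclohexyl–OH₂⁺ loses H₂O: pKₐ(H₃O⁺) ≈ -1.7
cyclohexyl–OAc loses AcO⁻: pKₐ(CH₃COOH) ≈ 4.8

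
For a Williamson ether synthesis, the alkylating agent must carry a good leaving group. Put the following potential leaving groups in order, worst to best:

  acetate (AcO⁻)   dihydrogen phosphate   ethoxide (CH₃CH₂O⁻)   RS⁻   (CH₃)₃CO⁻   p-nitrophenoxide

(CH₃)₃CO⁻ < ethoxide (CH₃CH₂O⁻) < RS⁻ < p-nitrophenoxide < acetate (AcO⁻) < dihydrogen phosphate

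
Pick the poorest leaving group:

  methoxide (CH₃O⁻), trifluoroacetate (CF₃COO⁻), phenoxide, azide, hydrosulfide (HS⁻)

methoxide (CH₃O⁻)

The more stable X⁻ (or X) is on its own — i.e. the weaker a base it is — the better a leaving group it makes.
trifluoroacetate (CF₃COO⁻): pKₐ(CF₃COOH) ≈ 0.2
azide: pKₐ(HN₃) ≈ 4.7
hydrosulfide (HS⁻): pKₐ(H₂S) ≈ 7
phenoxide: pKₐ(C₆H₅OH (phenol)) ≈ 10
methoxide (CH₃O⁻): pKₐ(CH₃OH) ≈ 15.5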